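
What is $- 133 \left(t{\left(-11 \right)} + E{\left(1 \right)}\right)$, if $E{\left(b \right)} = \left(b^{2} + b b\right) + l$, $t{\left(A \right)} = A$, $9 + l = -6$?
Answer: $3192$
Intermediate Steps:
$l = -15$ ($l = -9 - 6 = -15$)
$E{\left(b \right)} = -15 + 2 b^{2}$ ($E{\left(b \right)} = \left(b^{2} + b b\right) - 15 = \left(b^{2} + b^{2}\right) - 15 = 2 b^{2} - 15 = -15 + 2 b^{2}$)
$- 133 \left(t{\left(-11 \right)} + E{\left(1 \right)}\right) = - 133 \left(-11 - \left(15 - 2 \cdot 1^{2}\right)\right) = - 133 \left(-11 + \left(-15 + 2 \cdot 1\right)\right) = - 133 \left(-11 + \left(-15 + 2\right)\right) = - 133 \left(-11 - 13\right) = \left(-133\right) \left(-24\right) = 3192$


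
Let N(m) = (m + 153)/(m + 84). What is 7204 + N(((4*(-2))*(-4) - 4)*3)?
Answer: 403503/56 ≈ 7205.4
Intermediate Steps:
N(m) = (153 + m)/(84 + m)
7204 + N(((4*(-2))*(-4) - 4)*3) = 7204 + (153 + ((4*(-2))*(-4) - 4)*3)/(84 + ((4*(-2))*(-4) - 4)*3) = 7204 + (153 + (-8*(-4) - 4)*3)/(84 + (-8*(-4) - 4)*3) = 7204 + (153 + (32 - 4)*3)/(84 + (32 - 4)*3) = 7204 + (153 + 28*3)/(84 + 28*3) = 7204 + (153 + 84)/(84 + 84) = 7204 + 237/168 = 7204 + (1/168)*237 = 7204 + 79/56 = 403503/56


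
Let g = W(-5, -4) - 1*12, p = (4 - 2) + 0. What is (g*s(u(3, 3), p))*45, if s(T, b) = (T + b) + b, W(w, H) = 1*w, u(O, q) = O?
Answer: -5355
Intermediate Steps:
W(w, H) = w
p = 2 (p = 2 + 0 = 2)
s(T, b) = T + 2*b
g = -17 (g = -5 - 1*12 = -5 - 12 = -17)
(g*s(u(3, 3), p))*45 = -17*(3 + 2*2)*45 = -17*(3 + 4)*45 = -17*7*45 = -119*45 = -5355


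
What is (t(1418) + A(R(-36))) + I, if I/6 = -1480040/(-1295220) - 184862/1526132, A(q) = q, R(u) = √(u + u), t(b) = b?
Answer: 11729347257219/8236152871 + 6*I*√2 ≈ 1424.1 + 8.4853*I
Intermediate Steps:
R(u) = √2*√u (R(u) = √(2*u) = √2*√u)
I = 50482486141/8236152871 (I = 6*(-1480040/(-1295220) - 184862/1526132) = 6*(-1480040*(-1/1295220) - 184862*1/1526132) = 6*(74002/64761 - 92431/763066) = 6*(50482486141/49416917226) = 50482486141/8236152871 ≈ 6.1294)
(t(1418) + A(R(-36))) + I = (1418 + √2*√(-36)) + 50482486141/8236152871 = (1418 + √2*(6*I)) + 50482486141/8236152871 = (1418 + 6*I*√2) + 50482486141/8236152871 = 11729347257219/8236152871 + 6*I*√2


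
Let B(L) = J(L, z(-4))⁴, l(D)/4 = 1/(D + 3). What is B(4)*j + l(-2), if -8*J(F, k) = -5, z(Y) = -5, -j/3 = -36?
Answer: 20971/1024 ≈ 20.479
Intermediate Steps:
j = 108 (j = -3*(-36) = 108)
J(F, k) = 5/8 (J(F, k) = -⅛*(-5) = 5/8)
l(D) = 4/(3 + D) (l(D) = 4/(D + 3) = 4/(3 + D))
B(L) = 625/4096 (B(L) = (5/8)⁴ = 625/4096)
B(4)*j + l(-2) = (625/4096)*108 + 4/(3 - 2) = 16875/1024 + 4/1 = 16875/1024 + 4*1 = 16875/1024 + 4 = 20971/1024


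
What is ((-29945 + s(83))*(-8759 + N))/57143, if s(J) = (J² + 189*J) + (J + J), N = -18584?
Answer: 196951629/57143 ≈ 3446.6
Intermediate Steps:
s(J) = J² + 191*J (s(J) = (J² + 189*J) + 2*J = J² + 191*J)
((-29945 + s(83))*(-8759 + N))/57143 = ((-29945 + 83*(191 + 83))*(-8759 - 18584))/57143 = ((-29945 + 83*274)*(-27343))*(1/57143) = ((-29945 + 22742)*(-27343))*(1/57143) = -7203*(-27343)*(1/57143) = 196951629*(1/57143) = 196951629/57143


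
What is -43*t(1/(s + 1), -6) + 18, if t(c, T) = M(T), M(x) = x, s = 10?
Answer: 276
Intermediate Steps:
t(c, T) = T
-43*t(1/(s + 1), -6) + 18 = -43*(-6) + 18 = 258 + 18 = 276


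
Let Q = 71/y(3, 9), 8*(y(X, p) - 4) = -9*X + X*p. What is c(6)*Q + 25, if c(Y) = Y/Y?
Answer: 171/4 ≈ 42.750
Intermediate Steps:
y(X, p) = 4 - 9*X/8 + X*p/8 (y(X, p) = 4 + (-9*X + X*p)/8 = 4 + (-9*X/8 + X*p/8) = 4 - 9*X/8 + X*p/8)
c(Y) = 1
Q = 71/4 (Q = 71/(4 - 9/8*3 + (⅛)*3*9) = 71/(4 - 27/8 + 27/8) = 71/4 ≈ 17.750)
c(6)*Q + 25 = 1*(71/4) + 25 = 71/4 + 25 = 171/4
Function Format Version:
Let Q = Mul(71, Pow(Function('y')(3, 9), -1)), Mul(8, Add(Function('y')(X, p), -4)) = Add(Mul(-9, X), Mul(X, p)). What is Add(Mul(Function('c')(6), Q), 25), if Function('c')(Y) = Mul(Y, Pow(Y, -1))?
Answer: Rational(171, 4) ≈ 42.750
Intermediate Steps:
Function('y')(X, p) = Add(4, Mul(Rational(-9, 8), X), Mul(Rational(1, 8), X, p)) (Function('y')(X, p) = Add(4, Mul(Rational(1, 8), Add(Mul(-9, X), Mul(X, p)))) = Add(4, Add(Mul(Rational(-9, 8), X), Mul(Rational(1, 8), X, p))) = Add(4, Mul(Rational(-9, 8), X), Mul(Rational(1, 8), X, p)))
Function('c')(Y) = 1
Q = Rational(71, 4) (Q = Mul(71, Pow(Add(4, Mul(Rational(-9, 8), 3), Mul(Rational(1, 8), 3, 9)), -1)) = Mul(71, Pow(Add(4, Rational(-27, 8), Rational(27, 8)), -1)) = Mul(71, Pow(4, -1)) = Mul(71, Rational(1, 4)) = Rational(71, 4) ≈ 17.750)
Add(Mul(Function('c')(6), Q), 25) = Add(Mul(1, Rational(71, 4)), 25) = Add(Rational(71, 4), 25) = Rational(171, 4)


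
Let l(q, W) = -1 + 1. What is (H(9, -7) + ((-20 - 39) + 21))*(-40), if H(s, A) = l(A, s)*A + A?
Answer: 1800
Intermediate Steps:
l(q, W) = 0
H(s, A) = A (H(s, A) = 0*A + A = 0 + A = A)
(H(9, -7) + ((-20 - 39) + 21))*(-40) = (-7 + ((-20 - 39) + 21))*(-40) = (-7 + (-59 + 21))*(-40) = (-7 - 38)*(-40) = -45*(-40) = 1800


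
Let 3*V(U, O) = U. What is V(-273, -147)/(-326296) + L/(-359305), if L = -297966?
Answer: 97257810691/117239784280 ≈ 0.82956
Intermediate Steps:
V(U, O) = U/3
V(-273, -147)/(-326296) + L/(-359305) = ((⅓)*(-273))/(-326296) - 297966/(-359305) = -91*(-1/326296) - 297966*(-1/359305) = 91/326296 + 297966/359305 = 97257810691/117239784280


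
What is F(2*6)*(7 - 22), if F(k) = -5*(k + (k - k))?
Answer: 900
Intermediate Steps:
F(k) = -5*k (F(k) = -5*(k + 0) = -5*k)
F(2*6)*(7 - 22) = (-10*6)*(7 - 22) = -5*12*(-15) = -60*(-15) = 900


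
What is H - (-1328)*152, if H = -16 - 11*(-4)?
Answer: 201884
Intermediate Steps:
H = 28 (H = -16 + 44 = 28)
H - (-1328)*152 = 28 - (-1328)*152 = 28 - 664*(-304) = 28 + 201856 = 201884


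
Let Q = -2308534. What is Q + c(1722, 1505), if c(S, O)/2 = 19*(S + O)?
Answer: -2185908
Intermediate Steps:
c(S, O) = 38*O + 38*S (c(S, O) = 2*(19*(S + O)) = 2*(19*(O + S)) = 2*(19*O + 19*S) = 38*O + 38*S)
Q + c(1722, 1505) = -2308534 + (38*1505 + 38*1722) = -2308534 + (57190 + 65436) = -2308534 + 122626 = -2185908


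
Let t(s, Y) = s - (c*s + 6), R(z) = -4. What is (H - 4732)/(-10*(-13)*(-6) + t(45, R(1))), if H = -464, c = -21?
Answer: -433/17 ≈ -25.471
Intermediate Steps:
t(s, Y) = -6 + 22*s (t(s, Y) = s - (-21*s + 6) = s - (6 - 21*s) = s + (-6 + 21*s) = -6 + 22*s)
(H - 4732)/(-10*(-13)*(-6) + t(45, R(1))) = (-464 - 4732)/(-10*(-13)*(-6) + (-6 + 22*45)) = -5196/(130*(-6) + (-6 + 990)) = -5196/(-780 + 984) = -5196/204 = -5196*1/204 = -433/17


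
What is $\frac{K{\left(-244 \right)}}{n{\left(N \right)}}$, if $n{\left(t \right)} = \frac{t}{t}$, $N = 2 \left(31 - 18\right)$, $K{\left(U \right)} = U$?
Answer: $-244$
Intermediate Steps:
$N = 26$ ($N = 2 \cdot 13 = 26$)
$n{\left(t \right)} = 1$
$\frac{K{\left(-244 \right)}}{n{\left(N \right)}} = - \frac{244}{1} = \left(-244\right) 1 = -244$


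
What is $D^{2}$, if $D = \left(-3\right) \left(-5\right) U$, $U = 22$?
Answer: $108900$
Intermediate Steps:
$D = 330$ ($D = \left(-3\right) \left(-5\right) 22 = 15 \cdot 22 = 330$)
$D^{2} = 330^{2} = 108900$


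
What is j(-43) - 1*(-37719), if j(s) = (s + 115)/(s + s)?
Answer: 1621881/43 ≈ 37718.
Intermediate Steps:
j(s) = (115 + s)/(2*s) (j(s) = (115 + s)/((2*s)) = (115 + s)*(1/(2*s)) = (115 + s)/(2*s))
j(-43) - 1*(-37719) = (½)*(115 - 43)/(-43) - 1*(-37719) = (½)*(-1/43)*72 + 37719 = -36/43 + 37719 = 1621881/43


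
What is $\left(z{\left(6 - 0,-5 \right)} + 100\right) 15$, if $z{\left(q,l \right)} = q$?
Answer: $1590$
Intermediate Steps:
$\left(z{\left(6 - 0,-5 \right)} + 100\right) 15 = \left(\left(6 - 0\right) + 100\right) 15 = \left(\left(6 + 0\right) + 100\right) 15 = \left(6 + 100\right) 15 = 106 \cdot 15 = 1590$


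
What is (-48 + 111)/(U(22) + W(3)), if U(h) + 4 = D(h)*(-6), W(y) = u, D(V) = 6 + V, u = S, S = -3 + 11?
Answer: -63/164 ≈ -0.38415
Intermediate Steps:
S = 8
u = 8
W(y) = 8
U(h) = -40 - 6*h (U(h) = -4 + (6 + h)*(-6) = -4 + (-36 - 6*h) = -40 - 6*h)
(-48 + 111)/(U(22) + W(3)) = (-48 + 111)/((-40 - 6*22) + 8) = 63/((-40 - 132) + 8) = 63/(-172 + 8) = 63/(-164) = 63*(-1/164) = -63/164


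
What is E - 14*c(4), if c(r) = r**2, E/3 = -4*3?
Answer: -260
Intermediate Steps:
E = -36 (E = 3*(-4*3) = 3*(-12) = -36)
E - 14*c(4) = -36 - 14*4**2 = -36 - 14*16 = -36 - 224 = -260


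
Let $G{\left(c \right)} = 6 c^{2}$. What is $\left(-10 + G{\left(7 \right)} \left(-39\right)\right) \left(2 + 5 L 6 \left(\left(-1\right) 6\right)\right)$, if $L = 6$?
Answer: $12371128$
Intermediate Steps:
$\left(-10 + G{\left(7 \right)} \left(-39\right)\right) \left(2 + 5 L 6 \left(\left(-1\right) 6\right)\right) = \left(-10 + 6 \cdot 7^{2} \left(-39\right)\right) \left(2 + 5 \cdot 6 \cdot 6 \left(\left(-1\right) 6\right)\right) = \left(-10 + 6 \cdot 49 \left(-39\right)\right) \left(2 + 30 \cdot 6 \left(-6\right)\right) = \left(-10 + 294 \left(-39\right)\right) \left(2 + 180 \left(-6\right)\right) = \left(-10 - 11466\right) \left(2 - 1080\right) = \left(-11476\right) \left(-1078\right) = 12371128$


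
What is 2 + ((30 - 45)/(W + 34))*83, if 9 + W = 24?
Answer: -1147/49 ≈ -23.408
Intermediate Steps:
W = 15 (W = -9 + 24 = 15)
2 + ((30 - 45)/(W + 34))*83 = 2 + ((30 - 45)/(15 + 34))*83 = 2 - 15/49*83 = 2 - 1245/49 = -1147/49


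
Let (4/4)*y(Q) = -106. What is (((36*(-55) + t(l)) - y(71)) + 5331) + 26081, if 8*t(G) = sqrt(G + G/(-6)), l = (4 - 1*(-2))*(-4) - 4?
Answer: 29538 + I*sqrt(210)/24 ≈ 29538.0 + 0.60381*I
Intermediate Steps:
y(Q) = -106
l = -28 (l = (4 + 2)*(-4) - 4 = 6*(-4) - 4 = -24 - 4 = -28)
t(G) = sqrt(30)*sqrt(G)/48 (t(G) = sqrt(G + G/(-6))/8 = sqrt(G + G*(-1/6))/8 = sqrt(G - G/6)/8 = sqrt(5*G/6)/8 = (sqrt(30)*sqrt(G)/6)/8 = sqrt(30)*sqrt(G)/48)
(((36*(-55) + t(l)) - y(71)) + 5331) + 26081 = (((36*(-55) + sqrt(30)*sqrt(-28)/48) - 1*(-106)) + 5331) + 26081 = (((-1980 + sqrt(30)*(2*I*sqrt(7))/48) + 106) + 5331) + 26081 = (((-1980 + I*sqrt(210)/24) + 106) + 5331) + 26081 = ((-1874 + I*sqrt(210)/24) + 5331) + 26081 = (3457 + I*sqrt(210)/24) + 26081 = 29538 + I*sqrt(210)/24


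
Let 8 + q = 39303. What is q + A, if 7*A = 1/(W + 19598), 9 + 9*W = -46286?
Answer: 35782380664/910609 ≈ 39295.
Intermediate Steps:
W = -46295/9 (W = -1 + (⅑)*(-46286) = -1 - 46286/9 = -46295/9 ≈ -5143.9)
q = 39295 (q = -8 + 39303 = 39295)
A = 9/910609 (A = 1/(7*(-46295/9 + 19598)) = 1/(7*(130087/9)) = (⅐)*(9/130087) = 9/910609 ≈ 9.8835e-6)
q + A = 39295 + 9/910609 = 35782380664/910609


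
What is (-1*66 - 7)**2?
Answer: 5329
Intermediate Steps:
(-1*66 - 7)**2 = (-66 - 7)**2 = (-73)**2 = 5329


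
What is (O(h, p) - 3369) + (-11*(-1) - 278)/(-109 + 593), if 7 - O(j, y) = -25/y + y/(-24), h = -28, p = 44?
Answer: -2439469/726 ≈ -3360.1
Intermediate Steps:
O(j, y) = 7 + 25/y + y/24 (O(j, y) = 7 - (-25/y + y/(-24)) = 7 - (-25/y + y*(-1/24)) = 7 - (-25/y - y/24) = 7 + (25/y + y/24) = 7 + 25/y + y/24)
(O(h, p) - 3369) + (-11*(-1) - 278)/(-109 + 593) = ((7 + 25/44 + (1/24)*44) - 3369) + (-11*(-1) - 278)/(-109 + 593) = ((7 + 25*(1/44) + 11/6) - 3369) + (11 - 278)/484 = ((7 + 25/44 + 11/6) - 3369) - 267*1/484 = (1241/132 - 3369) - 267/484 = -443467/132 - 267/484 = -2439469/726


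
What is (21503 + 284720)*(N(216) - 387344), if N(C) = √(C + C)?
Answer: -118613641712 + 3674676*√3 ≈ -1.1861e+11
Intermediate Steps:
N(C) = √2*√C (N(C) = √(2*C) = √2*√C)
(21503 + 284720)*(N(216) - 387344) = (21503 + 284720)*(√2*√216 - 387344) = 306223*(√2*(6*√6) - 387344) = 306223*(12*√3 - 387344) = 306223*(-387344 + 12*√3) = -118613641712 + 3674676*√3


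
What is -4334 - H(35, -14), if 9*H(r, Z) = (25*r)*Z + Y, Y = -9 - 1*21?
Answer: -26726/9 ≈ -2969.6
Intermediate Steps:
Y = -30 (Y = -9 - 21 = -30)
H(r, Z) = -10/3 + 25*Z*r/9 (H(r, Z) = ((25*r)*Z - 30)/9 = (25*Z*r - 30)/9 = (-30 + 25*Z*r)/9 = -10/3 + 25*Z*r/9)
-4334 - H(35, -14) = -4334 - (-10/3 + (25/9)*(-14)*35) = -4334 - (-10/3 - 12250/9) = -4334 - 1*(-12280/9) = -4334 + 12280/9 = -26726/9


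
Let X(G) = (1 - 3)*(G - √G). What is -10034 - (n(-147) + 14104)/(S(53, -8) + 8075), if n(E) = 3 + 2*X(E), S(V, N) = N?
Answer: -80958973/8067 - 28*I*√3/8067 ≈ -10036.0 - 0.0060118*I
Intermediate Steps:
X(G) = -2*G + 2*√G (X(G) = -2*(G - √G) = -2*G + 2*√G)
n(E) = 3 - 4*E + 4*√E (n(E) = 3 + 2*(-2*E + 2*√E) = 3 + (-4*E + 4*√E) = 3 - 4*E + 4*√E)
-10034 - (n(-147) + 14104)/(S(53, -8) + 8075) = -10034 - ((3 - 4*(-147) + 4*√(-147)) + 14104)/(-8 + 8075) = -10034 - ((3 + 588 + 4*(7*I*√3)) + 14104)/8067 = -10034 - ((3 + 588 + 28*I*√3) + 14104)/8067 = -10034 - ((591 + 28*I*√3) + 14104)/8067 = -10034 - (14695 + 28*I*√3)/8067 = -10034 - (14695/8067 + 28*I*√3/8067) = -10034 + (-14695/8067 - 28*I*√3/8067) = -80958973/8067 - 28*I*√3/8067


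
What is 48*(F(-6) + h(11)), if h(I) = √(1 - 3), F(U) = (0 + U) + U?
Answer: -576 + 48*I*√2 ≈ -576.0 + 67.882*I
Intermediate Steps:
F(U) = 2*U (F(U) = U + U = 2*U)
h(I) = I*√2 (h(I) = √(-2) = I*√2)
48*(F(-6) + h(11)) = 48*(2*(-6) + I*√2) = 48*(-12 + I*√2) = -576 + 48*I*√2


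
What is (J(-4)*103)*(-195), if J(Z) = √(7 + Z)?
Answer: -20085*√3 ≈ -34788.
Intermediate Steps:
(J(-4)*103)*(-195) = (√(7 - 4)*103)*(-195) = (√3*103)*(-195) = (103*√3)*(-195) = -20085*√3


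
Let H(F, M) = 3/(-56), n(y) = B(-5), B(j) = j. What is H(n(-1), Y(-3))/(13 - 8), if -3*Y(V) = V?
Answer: -3/280 ≈ -0.010714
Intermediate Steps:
Y(V) = -V/3
n(y) = -5
H(F, M) = -3/56 (H(F, M) = 3*(-1/56) = -3/56)
H(n(-1), Y(-3))/(13 - 8) = -3/(56*(13 - 8)) = -3/56/5 = -3/56*⅕ = -3/280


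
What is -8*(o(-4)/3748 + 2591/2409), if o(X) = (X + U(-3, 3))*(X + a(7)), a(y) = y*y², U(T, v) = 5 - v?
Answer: -16155532/2257233 ≈ -7.1572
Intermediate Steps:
a(y) = y³
o(X) = (2 + X)*(343 + X) (o(X) = (X + (5 - 1*3))*(X + 7³) = (X + (5 - 3))*(X + 343) = (X + 2)*(343 + X) = (2 + X)*(343 + X))
-8*(o(-4)/3748 + 2591/2409) = -8*((686 + (-4)² + 345*(-4))/3748 + 2591/2409) = -8*((686 + 16 - 1380)*(1/3748) + 2591*(1/2409)) = -8*(-678*1/3748 + 2591/2409) = -8*(-339/1874 + 2591/2409) = -8*4038883/4514466 = -16155532/2257233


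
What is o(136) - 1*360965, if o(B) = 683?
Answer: -360282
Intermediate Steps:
o(136) - 1*360965 = 683 - 1*360965 = 683 - 360965 = -360282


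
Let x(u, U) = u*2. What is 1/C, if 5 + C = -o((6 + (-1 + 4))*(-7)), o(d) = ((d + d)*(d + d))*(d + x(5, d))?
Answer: 1/841423 ≈ 1.1885e-6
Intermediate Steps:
x(u, U) = 2*u
o(d) = 4*d**2*(10 + d) (o(d) = ((d + d)*(d + d))*(d + 2*5) = ((2*d)*(2*d))*(d + 10) = (4*d**2)*(10 + d) = 4*d**2*(10 + d))
C = 841423 (C = -5 - 4*((6 + (-1 + 4))*(-7))**2*(10 + (6 + (-1 + 4))*(-7)) = -5 - 4*((6 + 3)*(-7))**2*(10 + (6 + 3)*(-7)) = -5 - 4*(9*(-7))**2*(10 + 9*(-7)) = -5 - 4*(-63)**2*(10 - 63) = -5 - 4*3969*(-53) = -5 - 1*(-841428) = -5 + 841428 = 841423)
1/C = 1/841423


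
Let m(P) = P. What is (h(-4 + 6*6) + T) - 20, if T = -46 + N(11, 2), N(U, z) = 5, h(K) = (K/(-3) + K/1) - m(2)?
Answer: -125/3 ≈ -41.667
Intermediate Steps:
h(K) = -2 + 2*K/3 (h(K) = (K/(-3) + K/1) - 1*2 = (K*(-1/3) + K*1) - 2 = (-K/3 + K) - 2 = 2*K/3 - 2 = -2 + 2*K/3)
T = -41 (T = -46 + 5 = -41)
(h(-4 + 6*6) + T) - 20 = ((-2 + 2*(-4 + 6*6)/3) - 41) - 20 = ((-2 + 2*(-4 + 36)/3) - 41) - 20 = ((-2 + (2/3)*32) - 41) - 20 = ((-2 + 64/3) - 41) - 20 = (58/3 - 41) - 20 = -65/3 - 20 = -125/3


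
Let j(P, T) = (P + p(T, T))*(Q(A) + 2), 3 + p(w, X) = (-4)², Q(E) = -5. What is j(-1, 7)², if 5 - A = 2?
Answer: 1296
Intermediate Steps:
A = 3 (A = 5 - 1*2 = 5 - 2 = 3)
p(w, X) = 13 (p(w, X) = -3 + (-4)² = -3 + 16 = 13)
j(P, T) = -39 - 3*P (j(P, T) = (P + 13)*(-5 + 2) = (13 + P)*(-3) = -39 - 3*P)
j(-1, 7)² = (-39 - 3*(-1))² = (-39 + 3)² = (-36)² = 1296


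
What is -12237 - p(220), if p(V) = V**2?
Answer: -60637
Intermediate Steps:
-12237 - p(220) = -12237 - 1*220**2 = -12237 - 1*48400 = -12237 - 48400 = -60637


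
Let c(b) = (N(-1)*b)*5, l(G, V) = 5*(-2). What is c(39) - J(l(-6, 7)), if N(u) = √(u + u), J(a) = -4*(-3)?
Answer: -12 + 195*I*√2 ≈ -12.0 + 275.77*I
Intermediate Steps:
l(G, V) = -10
J(a) = 12
N(u) = √2*√u (N(u) = √(2*u) = √2*√u)
c(b) = 5*I*b*√2 (c(b) = ((√2*√(-1))*b)*5 = ((√2*I)*b)*5 = ((I*√2)*b)*5 = (I*b*√2)*5 = 5*I*b*√2)
c(39) - J(l(-6, 7)) = 5*I*39*√2 - 1*12 = 195*I*√2 - 12 = -12 + 195*I*√2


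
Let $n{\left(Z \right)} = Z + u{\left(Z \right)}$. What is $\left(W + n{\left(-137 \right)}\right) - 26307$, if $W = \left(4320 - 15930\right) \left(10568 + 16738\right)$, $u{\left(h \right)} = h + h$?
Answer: $-317049378$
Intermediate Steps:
$u{\left(h \right)} = 2 h$
$n{\left(Z \right)} = 3 Z$ ($n{\left(Z \right)} = Z + 2 Z = 3 Z$)
$W = -317022660$ ($W = \left(-11610\right) 27306 = -317022660$)
$\left(W + n{\left(-137 \right)}\right) - 26307 = \left(-317022660 + 3 \left(-137\right)\right) - 26307 = \left(-317022660 - 411\right) - 26307 = -317023071 - 26307 = -317049378$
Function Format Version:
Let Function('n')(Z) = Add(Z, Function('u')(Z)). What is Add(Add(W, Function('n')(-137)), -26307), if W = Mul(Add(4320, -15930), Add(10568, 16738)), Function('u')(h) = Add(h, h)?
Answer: -317049378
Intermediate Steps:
Function('u')(h) = Mul(2, h)
Function('n')(Z) = Mul(3, Z) (Function('n')(Z) = Add(Z, Mul(2, Z)) = Mul(3, Z))
W = -317022660 (W = Mul(-11610, 27306) = -317022660)
Add(Add(W, Function('n')(-137)), -26307) = Add(Add(-317022660, Mul(3, -137)), -26307) = Add(Add(-317022660, -411), -26307) = Add(-317023071, -26307) = -317049378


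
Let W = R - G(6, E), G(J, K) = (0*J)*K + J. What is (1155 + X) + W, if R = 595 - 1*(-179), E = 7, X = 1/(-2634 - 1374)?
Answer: 7707383/4008 ≈ 1923.0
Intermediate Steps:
X = -1/4008 (X = 1/(-4008) = -1/4008 ≈ -0.00024950)
R = 774 (R = 595 + 179 = 774)
G(J, K) = J (G(J, K) = 0*K + J = 0 + J = J)
W = 768 (W = 774 - 1*6 = 774 - 6 = 768)
(1155 + X) + W = (1155 - 1/4008) + 768 = 4629239/4008 + 768 = 7707383/4008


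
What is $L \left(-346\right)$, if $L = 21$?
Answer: $-7266$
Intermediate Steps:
$L \left(-346\right) = 21 \left(-346\right) = -7266$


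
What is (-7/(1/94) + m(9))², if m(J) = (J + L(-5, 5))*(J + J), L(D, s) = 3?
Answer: 195364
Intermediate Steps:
m(J) = 2*J*(3 + J) (m(J) = (J + 3)*(J + J) = (3 + J)*(2*J) = 2*J*(3 + J))
(-7/(1/94) + m(9))² = (-7/(1/94) + 2*9*(3 + 9))² = (-7/1/94 + 2*9*12)² = (-7*94 + 216)² = (-658 + 216)² = (-442)² = 195364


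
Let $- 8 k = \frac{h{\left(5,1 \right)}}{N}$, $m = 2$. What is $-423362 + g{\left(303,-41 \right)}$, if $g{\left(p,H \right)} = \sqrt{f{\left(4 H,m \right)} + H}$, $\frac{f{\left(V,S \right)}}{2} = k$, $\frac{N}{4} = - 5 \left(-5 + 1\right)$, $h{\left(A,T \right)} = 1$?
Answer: $-423362 + \frac{i \sqrt{65605}}{40} \approx -4.2336 \cdot 10^{5} + 6.4034 i$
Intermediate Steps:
$N = 80$ ($N = 4 \left(- 5 \left(-5 + 1\right)\right) = 4 \left(\left(-5\right) \left(-4\right)\right) = 4 \cdot 20 = 80$)
$k = - \frac{1}{640}$ ($k = - \frac{1 \cdot \frac{1}{80}}{8} = \left(- \frac{1}{8}\right) \frac{1}{80} = - \frac{1}{640} \approx -0.0015625$)
$f{\left(V,S \right)} = - \frac{1}{320}$ ($f{\left(V,S \right)} = 2 \left(- \frac{1}{640}\right) = - \frac{1}{320}$)
$g{\left(p,H \right)} = \sqrt{- \frac{1}{320} + H}$
$-423362 + g{\left(303,-41 \right)} = -423362 + \frac{\sqrt{-5 + 1600 \left(-41\right)}}{40} = -423362 + \frac{\sqrt{-5 - 65600}}{40} = -423362 + \frac{\sqrt{-65605}}{40} = -423362 + \frac{i \sqrt{65605}}{40}$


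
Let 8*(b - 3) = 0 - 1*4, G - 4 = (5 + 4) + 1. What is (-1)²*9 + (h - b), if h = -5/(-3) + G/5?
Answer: 329/30 ≈ 10.967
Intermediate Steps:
G = 14 (G = 4 + ((5 + 4) + 1) = 4 + (9 + 1) = 4 + 10 = 14)
h = 67/15 (h = -5/(-3) + 14/5 = -5*(-⅓) + 14*(⅕) = 5/3 + 14/5 = 67/15 ≈ 4.4667)
b = 5/2 (b = 3 + (0 - 1*4)/8 = 3 + (0 - 4)/8 = 3 + (⅛)*(-4) = 3 - ½ = 5/2 ≈ 2.5000)
(-1)²*9 + (h - b) = (-1)²*9 + (67/15 - 1*5/2) = 1*9 + (67/15 - 5/2) = 9 + 59/30 = 329/30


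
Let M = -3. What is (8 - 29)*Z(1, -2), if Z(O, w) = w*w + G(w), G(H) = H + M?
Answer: 21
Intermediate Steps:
G(H) = -3 + H (G(H) = H - 3 = -3 + H)
Z(O, w) = -3 + w + w² (Z(O, w) = w*w + (-3 + w) = w² + (-3 + w) = -3 + w + w²)
(8 - 29)*Z(1, -2) = (8 - 29)*(-3 - 2 + (-2)²) = -21*(-3 - 2 + 4) = -21*(-1) = 21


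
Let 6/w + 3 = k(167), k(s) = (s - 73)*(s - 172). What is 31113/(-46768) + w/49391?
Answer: -726860413167/1092591350224 ≈ -0.66526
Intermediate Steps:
k(s) = (-172 + s)*(-73 + s) (k(s) = (-73 + s)*(-172 + s) = (-172 + s)*(-73 + s))
w = -6/473 (w = 6/(-3 + (12556 + 167**2 - 245*167)) = 6/(-3 + (12556 + 27889 - 40915)) = 6/(-3 - 470) = 6/(-473) = 6*(-1/473) = -6/473 ≈ -0.012685)
31113/(-46768) + w/49391 = 31113/(-46768) - 6/473/49391 = 31113*(-1/46768) - 6/473*1/49391 = -31113/46768 - 6/23361943 = -726860413167/1092591350224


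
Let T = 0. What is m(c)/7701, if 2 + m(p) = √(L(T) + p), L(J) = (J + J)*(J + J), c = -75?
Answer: -2/7701 + 5*I*√3/7701 ≈ -0.00025971 + 0.0011246*I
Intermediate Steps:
L(J) = 4*J² (L(J) = (2*J)*(2*J) = 4*J²)
m(p) = -2 + √p (m(p) = -2 + √(4*0² + p) = -2 + √(4*0 + p) = -2 + √(0 + p) = -2 + √p)
m(c)/7701 = (-2 + √(-75))/7701 = (-2 + 5*I*√3)*(1/7701) = -2/7701 + 5*I*√3/7701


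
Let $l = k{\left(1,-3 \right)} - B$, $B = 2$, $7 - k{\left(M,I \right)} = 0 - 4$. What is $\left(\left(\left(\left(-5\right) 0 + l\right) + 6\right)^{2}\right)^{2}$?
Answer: $50625$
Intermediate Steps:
$k{\left(M,I \right)} = 11$ ($k{\left(M,I \right)} = 7 - \left(0 - 4\right) = 7 - -4 = 7 + 4 = 11$)
$l = 9$ ($l = 11 - 2 = 9$)
$\left(\left(\left(\left(-5\right) 0 + l\right) + 6\right)^{2}\right)^{2} = \left(\left(\left(\left(-5\right) 0 + 9\right) + 6\right)^{2}\right)^{2} = \left(\left(\left(0 + 9\right) + 6\right)^{2}\right)^{2} = \left(\left(9 + 6\right)^{2}\right)^{2} = \left(15^{2}\right)^{2} = 225^{2} = 50625$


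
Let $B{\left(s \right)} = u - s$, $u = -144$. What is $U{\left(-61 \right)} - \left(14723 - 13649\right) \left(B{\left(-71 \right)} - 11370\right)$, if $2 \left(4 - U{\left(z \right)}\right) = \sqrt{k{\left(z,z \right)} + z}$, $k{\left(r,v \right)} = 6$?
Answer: $12289786 - \frac{i \sqrt{55}}{2} \approx 1.229 \cdot 10^{7} - 3.7081 i$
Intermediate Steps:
$U{\left(z \right)} = 4 - \frac{\sqrt{6 + z}}{2}$
$B{\left(s \right)} = -144 - s$
$U{\left(-61 \right)} - \left(14723 - 13649\right) \left(B{\left(-71 \right)} - 11370\right) = \left(4 - \frac{\sqrt{6 - 61}}{2}\right) - \left(14723 - 13649\right) \left(\left(-144 - -71\right) - 11370\right) = \left(4 - \frac{\sqrt{-55}}{2}\right) - \left(14723 - 13649\right) \left(\left(-144 + 71\right) - 11370\right) = \left(4 - \frac{i \sqrt{55}}{2}\right) - \left(14723 - 13649\right) \left(-73 - 11370\right) = \left(4 - \frac{i \sqrt{55}}{2}\right) - 1074 \left(-11443\right) = \left(4 - \frac{i \sqrt{55}}{2}\right) - -12289782 = \left(4 - \frac{i \sqrt{55}}{2}\right) + 12289782 = 12289786 - \frac{i \sqrt{55}}{2}$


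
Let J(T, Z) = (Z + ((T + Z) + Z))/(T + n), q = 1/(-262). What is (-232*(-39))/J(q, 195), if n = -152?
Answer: -360336600/153269 ≈ -2351.0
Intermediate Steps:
q = -1/262 ≈ -0.0038168
J(T, Z) = (T + 3*Z)/(-152 + T) (J(T, Z) = (Z + ((T + Z) + Z))/(T - 152) = (Z + (T + 2*Z))/(-152 + T) = (T + 3*Z)/(-152 + T))
(-232*(-39))/J(q, 195) = (-232*(-39))/(((-1/262 + 3*195)/(-152 - 1/262))) = 9048/(((-1/262 + 585)/(-39825/262))) = 9048/((-262/39825*153269/262)) = 9048/(-153269/39825) = 9048*(-39825/153269) = -360336600/153269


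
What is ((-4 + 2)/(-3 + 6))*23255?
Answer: -46510/3 ≈ -15503.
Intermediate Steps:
((-4 + 2)/(-3 + 6))*23255 = -2/3*23255 = -46510/3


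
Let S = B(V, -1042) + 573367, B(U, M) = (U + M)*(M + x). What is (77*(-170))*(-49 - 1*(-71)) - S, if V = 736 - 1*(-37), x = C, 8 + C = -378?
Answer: -1245479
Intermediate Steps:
C = -386 (C = -8 - 378 = -386)
x = -386
V = 773 (V = 736 + 37 = 773)
B(U, M) = (-386 + M)*(M + U) (B(U, M) = (U + M)*(M - 386) = (M + U)*(-386 + M) = (-386 + M)*(M + U))
S = 957499 (S = ((-1042)² - 386*(-1042) - 386*773 - 1042*773) + 573367 = (1085764 + 402212 - 298378 - 805466) + 573367 = 384132 + 573367 = 957499)
(77*(-170))*(-49 - 1*(-71)) - S = (77*(-170))*(-49 - 1*(-71)) - 1*957499 = -13090*(-49 + 71) - 957499 = -13090*22 - 957499 = -287980 - 957499 = -1245479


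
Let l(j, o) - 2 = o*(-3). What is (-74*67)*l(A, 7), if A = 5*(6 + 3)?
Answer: 94202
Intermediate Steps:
A = 45 (A = 5*9 = 45)
l(j, o) = 2 - 3*o (l(j, o) = 2 + o*(-3) = 2 - 3*o)
(-74*67)*l(A, 7) = (-74*67)*(2 - 3*7) = -4958*(2 - 21) = -4958*(-19) = 94202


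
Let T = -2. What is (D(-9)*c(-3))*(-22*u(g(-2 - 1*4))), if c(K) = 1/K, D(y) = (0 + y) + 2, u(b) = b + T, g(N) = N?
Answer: 1232/3 ≈ 410.67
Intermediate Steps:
u(b) = -2 + b (u(b) = b - 2 = -2 + b)
D(y) = 2 + y (D(y) = y + 2 = 2 + y)
(D(-9)*c(-3))*(-22*u(g(-2 - 1*4))) = ((2 - 9)/(-3))*(-22*(-2 + (-2 - 1*4))) = (-7*(-⅓))*(-22*(-2 + (-2 - 4))) = 7*(-22*(-2 - 6))/3 = 7*(-22*(-8))/3 = (7/3)*176 = 1232/3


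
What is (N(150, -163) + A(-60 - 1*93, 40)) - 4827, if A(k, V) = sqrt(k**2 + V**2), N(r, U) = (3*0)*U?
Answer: -4827 + sqrt(25009) ≈ -4668.9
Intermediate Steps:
N(r, U) = 0 (N(r, U) = 0*U = 0)
A(k, V) = sqrt(V**2 + k**2)
(N(150, -163) + A(-60 - 1*93, 40)) - 4827 = (0 + sqrt(40**2 + (-60 - 1*93)**2)) - 4827 = (0 + sqrt(1600 + (-60 - 93)**2)) - 4827 = (0 + sqrt(1600 + (-153)**2)) - 4827 = (0 + sqrt(1600 + 23409)) - 4827 = (0 + sqrt(25009)) - 4827 = sqrt(25009) - 4827 = -4827 + sqrt(25009)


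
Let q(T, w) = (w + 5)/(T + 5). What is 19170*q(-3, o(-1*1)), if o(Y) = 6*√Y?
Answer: 47925 + 57510*I ≈ 47925.0 + 57510.0*I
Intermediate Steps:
q(T, w) = (5 + w)/(5 + T)
19170*q(-3, o(-1*1)) = 19170*((5 + 6*√(-1*1))/(5 - 3)) = 19170*((5 + 6*√(-1))/2) = 19170*((5 + 6*I)/2) = 19170*(5/2 + 3*I) = 47925 + 57510*I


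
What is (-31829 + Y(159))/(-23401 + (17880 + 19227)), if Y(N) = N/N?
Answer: -15914/6853 ≈ -2.3222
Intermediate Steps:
Y(N) = 1
(-31829 + Y(159))/(-23401 + (17880 + 19227)) = (-31829 + 1)/(-23401 + (17880 + 19227)) = -31828/(-23401 + 37107) = -31828/13706 = -31828*1/13706 = -15914/6853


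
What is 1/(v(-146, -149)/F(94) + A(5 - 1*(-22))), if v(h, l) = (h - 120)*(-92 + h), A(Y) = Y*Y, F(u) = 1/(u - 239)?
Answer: -1/9178931 ≈ -1.0895e-7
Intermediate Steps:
F(u) = 1/(-239 + u)
A(Y) = Y²
v(h, l) = (-120 + h)*(-92 + h)
1/(v(-146, -149)/F(94) + A(5 - 1*(-22))) = 1/((11040 + (-146)² - 212*(-146))/(1/(-239 + 94)) + (5 - 1*(-22))²) = 1/((11040 + 21316 + 30952)/(1/(-145)) + (5 + 22)²) = 1/(63308/(-1/145) + 27²) = 1/(63308*(-145) + 729) = 1/(-9179660 + 729) = 1/(-9178931) = -1/9178931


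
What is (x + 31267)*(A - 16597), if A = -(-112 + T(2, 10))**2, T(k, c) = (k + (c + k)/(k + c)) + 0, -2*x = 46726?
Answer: -225090112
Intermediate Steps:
x = -23363 (x = -1/2*46726 = -23363)
T(k, c) = 1 + k (T(k, c) = (k + (c + k)/(c + k)) + 0 = (k + 1) + 0 = (1 + k) + 0 = 1 + k)
A = -11881 (A = -(-112 + (1 + 2))**2 = -(-112 + 3)**2 = -1*(-109)**2 = -1*11881 = -11881)
(x + 31267)*(A - 16597) = (-23363 + 31267)*(-11881 - 16597) = 7904*(-28478) = -225090112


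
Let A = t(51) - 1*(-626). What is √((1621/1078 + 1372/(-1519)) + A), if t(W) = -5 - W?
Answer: 3*√1444955446/4774 ≈ 23.887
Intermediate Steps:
A = 570 (A = (-5 - 1*51) - 1*(-626) = (-5 - 51) + 626 = -56 + 626 = 570)
√((1621/1078 + 1372/(-1519)) + A) = √((1621/1078 + 1372/(-1519)) + 570) = √((1621*(1/1078) + 1372*(-1/1519)) + 570) = √((1621/1078 - 28/31) + 570) = √(20067/33418 + 570) = √(19068327/33418) = 3*√1444955446/4774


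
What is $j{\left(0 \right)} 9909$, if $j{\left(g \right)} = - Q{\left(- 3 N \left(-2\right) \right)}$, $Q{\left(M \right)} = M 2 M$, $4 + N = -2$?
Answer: $-25684128$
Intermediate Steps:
$N = -6$ ($N = -4 - 2 = -6$)
$Q{\left(M \right)} = 2 M^{2}$
$j{\left(g \right)} = -2592$ ($j{\left(g \right)} = - 2 \left(\left(-3\right) \left(-6\right) \left(-2\right)\right)^{2} = - 2 \left(18 \left(-2\right)\right)^{2} = - 2 \left(-36\right)^{2} = - 2 \cdot 1296 = \left(-1\right) 2592 = -2592$)
$j{\left(0 \right)} 9909 = \left(-2592\right) 9909 = -25684128$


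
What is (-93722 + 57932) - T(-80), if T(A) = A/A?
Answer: -35791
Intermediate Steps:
T(A) = 1
(-93722 + 57932) - T(-80) = (-93722 + 57932) - 1*1 = -35790 - 1 = -35791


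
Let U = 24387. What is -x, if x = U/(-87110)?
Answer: 24387/87110 ≈ 0.27996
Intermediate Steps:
x = -24387/87110 (x = 24387/(-87110) = 24387*(-1/87110) = -24387/87110 ≈ -0.27996)
-x = -1*(-24387/87110) = 24387/87110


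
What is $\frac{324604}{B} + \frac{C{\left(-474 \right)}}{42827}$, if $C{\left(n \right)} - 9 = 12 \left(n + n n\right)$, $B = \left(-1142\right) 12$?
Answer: $\frac{5741969581}{146725302} \approx 39.134$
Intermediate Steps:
$B = -13704$
$C{\left(n \right)} = 9 + 12 n + 12 n^{2}$ ($C{\left(n \right)} = 9 + 12 \left(n + n n\right) = 9 + 12 \left(n + n^{2}\right) = 9 + \left(12 n + 12 n^{2}\right) = 9 + 12 n + 12 n^{2}$)
$\frac{324604}{B} + \frac{C{\left(-474 \right)}}{42827} = \frac{324604}{-13704} + \frac{9 + 12 \left(-474\right) + 12 \left(-474\right)^{2}}{42827} = 324604 \left(- \frac{1}{13704}\right) + \left(9 - 5688 + 12 \cdot 224676\right) \frac{1}{42827} = - \frac{81151}{3426} + \left(9 - 5688 + 2696112\right) \frac{1}{42827} = - \frac{81151}{3426} + 2690433 \cdot \frac{1}{42827} = - \frac{81151}{3426} + \frac{2690433}{42827} = \frac{5741969581}{146725302}$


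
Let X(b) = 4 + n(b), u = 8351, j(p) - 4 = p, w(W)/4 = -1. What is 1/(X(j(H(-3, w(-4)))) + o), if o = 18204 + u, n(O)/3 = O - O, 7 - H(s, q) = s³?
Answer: 1/26559 ≈ 3.7652e-5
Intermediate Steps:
w(W) = -4 (w(W) = 4*(-1) = -4)
H(s, q) = 7 - s³
j(p) = 4 + p
n(O) = 0 (n(O) = 3*(O - O) = 3*0 = 0)
X(b) = 4 (X(b) = 4 + 0 = 4)
o = 26555 (o = 18204 + 8351 = 26555)
1/(X(j(H(-3, w(-4)))) + o) = 1/(4 + 26555) = 1/26559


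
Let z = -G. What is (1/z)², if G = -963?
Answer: 1/927369 ≈ 1.0783e-6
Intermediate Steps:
z = 963 (z = -1*(-963) = 963)
(1/z)² = (1/963)² = 1/927369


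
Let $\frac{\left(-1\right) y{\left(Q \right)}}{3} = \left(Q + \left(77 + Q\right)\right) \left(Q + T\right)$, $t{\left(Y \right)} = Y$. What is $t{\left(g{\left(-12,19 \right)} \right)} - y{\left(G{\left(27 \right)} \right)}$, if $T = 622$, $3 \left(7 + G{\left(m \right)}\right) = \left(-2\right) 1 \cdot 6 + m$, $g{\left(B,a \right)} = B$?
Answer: $135768$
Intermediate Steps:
$G{\left(m \right)} = -11 + \frac{m}{3}$ ($G{\left(m \right)} = -7 + \frac{\left(-2\right) 1 \cdot 6 + m}{3} = -7 + \frac{\left(-2\right) 6 + m}{3} = -7 + \frac{-12 + m}{3} = -7 + \left(-4 + \frac{m}{3}\right) = -11 + \frac{m}{3}$)
$y{\left(Q \right)} = - 3 \left(77 + 2 Q\right) \left(622 + Q\right)$ ($y{\left(Q \right)} = - 3 \left(Q + \left(77 + Q\right)\right) \left(Q + 622\right) = - 3 \left(77 + 2 Q\right) \left(622 + Q\right)$)
$t{\left(g{\left(-12,19 \right)} \right)} - y{\left(G{\left(27 \right)} \right)} = -12 - \left(-143682 - 3963 \left(-11 + \frac{1}{3} \cdot 27\right) - 6 \left(-11 + \frac{1}{3} \cdot 27\right)^{2}\right) = -12 - \left(-143682 - 3963 \left(-11 + 9\right) - 6 \left(-11 + 9\right)^{2}\right) = -12 - \left(-143682 - -7926 - 6 \left(-2\right)^{2}\right) = -12 - \left(-143682 + 7926 - 24\right) = -12 - -135780 = -12 + 135780 = 135768$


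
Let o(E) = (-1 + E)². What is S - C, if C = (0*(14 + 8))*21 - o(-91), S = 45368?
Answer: 53832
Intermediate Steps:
C = -8464 (C = (0*(14 + 8))*21 - (-1 - 91)² = (0*22)*21 - 1*(-92)² = 0*21 - 1*8464 = 0 - 8464 = -8464)
S - C = 45368 - 1*(-8464) = 45368 + 8464 = 53832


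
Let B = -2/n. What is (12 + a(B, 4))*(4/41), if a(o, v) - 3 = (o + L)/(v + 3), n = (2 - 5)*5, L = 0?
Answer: 6308/4305 ≈ 1.4653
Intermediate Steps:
n = -15 (n = -3*5 = -15)
B = 2/15 (B = -2/(-15) = -2*(-1/15) = 2/15 ≈ 0.13333)
a(o, v) = 3 + o/(3 + v) (a(o, v) = 3 + (o + 0)/(v + 3) = 3 + o/(3 + v))
(12 + a(B, 4))*(4/41) = (12 + (9 + 2/15 + 3*4)/(3 + 4))*(4/41) = (12 + (9 + 2/15 + 12)/7)*(4*(1/41)) = (12 + (1/7)*(317/15))*(4/41) = (12 + 317/105)*(4/41) = (1577/105)*(4/41) = 6308/4305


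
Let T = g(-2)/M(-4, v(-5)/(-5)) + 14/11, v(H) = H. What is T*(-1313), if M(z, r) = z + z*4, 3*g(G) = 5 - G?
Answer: -1001819/660 ≈ -1517.9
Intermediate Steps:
g(G) = 5/3 - G/3 (g(G) = (5 - G)/3 = 5/3 - G/3)
M(z, r) = 5*z (M(z, r) = z + 4*z = 5*z)
T = 763/660 (T = (5/3 - ⅓*(-2))/((5*(-4))) + 14/11 = (5/3 + ⅔)/(-20) + 14*(1/11) = (7/3)*(-1/20) + 14/11 = -7/60 + 14/11 = 763/660 ≈ 1.1561)
T*(-1313) = (763/660)*(-1313) = -1001819/660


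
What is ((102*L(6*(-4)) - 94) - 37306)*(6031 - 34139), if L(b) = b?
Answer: 1120047584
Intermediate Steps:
((102*L(6*(-4)) - 94) - 37306)*(6031 - 34139) = ((102*(6*(-4)) - 94) - 37306)*(6031 - 34139) = ((102*(-24) - 94) - 37306)*(-28108) = ((-2448 - 94) - 37306)*(-28108) = (-2542 - 37306)*(-28108) = -39848*(-28108) = 1120047584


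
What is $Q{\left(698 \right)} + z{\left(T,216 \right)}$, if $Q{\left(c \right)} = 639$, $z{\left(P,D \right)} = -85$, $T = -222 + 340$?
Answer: $554$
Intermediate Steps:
$T = 118$
$Q{\left(698 \right)} + z{\left(T,216 \right)} = 639 - 85 = 554$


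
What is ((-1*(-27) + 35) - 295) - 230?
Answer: -463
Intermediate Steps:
((-1*(-27) + 35) - 295) - 230 = ((27 + 35) - 295) - 230 = (62 - 295) - 230 = -233 - 230 = -463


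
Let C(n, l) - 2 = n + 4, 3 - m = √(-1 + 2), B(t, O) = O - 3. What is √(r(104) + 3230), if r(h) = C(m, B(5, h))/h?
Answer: √545883/13 ≈ 56.834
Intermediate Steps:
B(t, O) = -3 + O
m = 2 (m = 3 - √(-1 + 2) = 3 - √1 = 3 - 1*1 = 3 - 1 = 2)
C(n, l) = 6 + n (C(n, l) = 2 + (n + 4) = 2 + (4 + n) = 6 + n)
r(h) = 8/h (r(h) = (6 + 2)/h = 8/h)
√(r(104) + 3230) = √(8/104 + 3230) = √(8*(1/104) + 3230) = √(1/13 + 3230) = √(41991/13) = √545883/13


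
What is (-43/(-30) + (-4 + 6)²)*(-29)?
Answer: -4727/30 ≈ -157.57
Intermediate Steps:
(-43/(-30) + (-4 + 6)²)*(-29) = (-43*(-1/30) + 2²)*(-29) = (43/30 + 4)*(-29) = (163/30)*(-29) = -4727/30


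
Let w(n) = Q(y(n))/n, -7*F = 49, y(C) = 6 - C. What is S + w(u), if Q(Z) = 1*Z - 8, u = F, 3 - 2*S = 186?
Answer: -1291/14 ≈ -92.214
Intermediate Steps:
S = -183/2 (S = 3/2 - ½*186 = 3/2 - 93 = -183/2 ≈ -91.500)
F = -7 (F = -⅐*49 = -7)
u = -7
Q(Z) = -8 + Z (Q(Z) = Z - 8 = -8 + Z)
w(n) = (-2 - n)/n (w(n) = (-8 + (6 - n))/n = (-2 - n)/n)
S + w(u) = -183/2 + (-2 - 1*(-7))/(-7) = -183/2 - (-2 + 7)/7 = -183/2 - ⅐*5 = -183/2 - 5/7 = -1291/14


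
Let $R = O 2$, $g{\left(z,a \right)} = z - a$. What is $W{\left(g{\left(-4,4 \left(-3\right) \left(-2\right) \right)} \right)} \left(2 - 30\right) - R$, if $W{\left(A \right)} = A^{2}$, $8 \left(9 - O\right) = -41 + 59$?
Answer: $- \frac{43931}{2} \approx -21966.0$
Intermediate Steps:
$O = \frac{27}{4}$ ($O = 9 - \frac{-41 + 59}{8} = 9 - \frac{9}{4} = \frac{27}{4} \approx 6.75$)
$R = \frac{27}{2}$ ($R = \frac{27}{4} \cdot 2 = \frac{27}{2} \approx 13.5$)
$W{\left(g{\left(-4,4 \left(-3\right) \left(-2\right) \right)} \right)} \left(2 - 30\right) - R = \left(-4 - 4 \left(-3\right) \left(-2\right)\right)^{2} \left(2 - 30\right) - \frac{27}{2} = \left(-4 - \left(-12\right) \left(-2\right)\right)^{2} \left(-28\right) - \frac{27}{2} = \left(-4 - 24\right)^{2} \left(-28\right) - \frac{27}{2} = \left(-28\right)^{2} \left(-28\right) - \frac{27}{2} = 784 \left(-28\right) - \frac{27}{2} = -21952 - \frac{27}{2} = - \frac{43931}{2}$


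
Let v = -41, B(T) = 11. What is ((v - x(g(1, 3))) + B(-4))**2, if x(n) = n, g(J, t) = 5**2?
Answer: 3025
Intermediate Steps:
g(J, t) = 25
((v - x(g(1, 3))) + B(-4))**2 = ((-41 - 1*25) + 11)**2 = ((-41 - 25) + 11)**2 = (-66 + 11)**2 = (-55)**2 = 3025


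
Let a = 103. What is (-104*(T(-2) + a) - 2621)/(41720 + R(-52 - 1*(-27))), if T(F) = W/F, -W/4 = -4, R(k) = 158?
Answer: -12501/41878 ≈ -0.29851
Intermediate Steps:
W = 16 (W = -4*(-4) = 16)
T(F) = 16/F
(-104*(T(-2) + a) - 2621)/(41720 + R(-52 - 1*(-27))) = (-104*(16/(-2) + 103) - 2621)/(41720 + 158) = (-104*(16*(-½) + 103) - 2621)/41878 = (-104*(-8 + 103) - 2621)*(1/41878) = (-104*95 - 2621)*(1/41878) = (-9880 - 2621)*(1/41878) = -12501*1/41878 = -12501/41878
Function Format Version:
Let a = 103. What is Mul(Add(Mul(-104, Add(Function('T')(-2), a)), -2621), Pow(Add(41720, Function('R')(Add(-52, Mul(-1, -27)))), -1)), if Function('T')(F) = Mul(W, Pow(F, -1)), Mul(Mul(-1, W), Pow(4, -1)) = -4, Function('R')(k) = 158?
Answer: Rational(-12501, 41878) ≈ -0.29851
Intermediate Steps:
W = 16 (W = Mul(-4, -4) = 16)
Function('T')(F) = Mul(16, Pow(F, -1))
Mul(Add(Mul(-104, Add(Function('T')(-2), a)), -2621), Pow(Add(41720, Function('R')(Add(-52, Mul(-1, -27)))), -1)) = Mul(Add(Mul(-104, Add(Mul(16, Pow(-2, -1)), 103)), -2621), Pow(Add(41720, 158), -1)) = Mul(Add(Mul(-104, Add(Mul(16, Rational(-1, 2)), 103)), -2621), Pow(41878, -1)) = Mul(Add(Mul(-104, Add(-8, 103)), -2621), Rational(1, 41878)) = Mul(Add(Mul(-104, 95), -2621), Rational(1, 41878)) = Mul(Add(-9880, -2621), Rational(1, 41878)) = Mul(-12501, Rational(1, 41878)) = Rational(-12501, 41878)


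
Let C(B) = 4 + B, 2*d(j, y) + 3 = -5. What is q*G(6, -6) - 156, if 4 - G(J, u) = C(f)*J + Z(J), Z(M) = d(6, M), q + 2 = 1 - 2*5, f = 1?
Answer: 86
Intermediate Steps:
d(j, y) = -4 (d(j, y) = -3/2 + (½)*(-5) = -3/2 - 5/2 = -4)
q = -11 (q = -2 + (1 - 2*5) = -2 + (1 - 10) = -2 - 9 = -11)
Z(M) = -4
G(J, u) = 8 - 5*J (G(J, u) = 4 - ((4 + 1)*J - 4) = 4 - (5*J - 4) = 4 - (-4 + 5*J) = 4 + (4 - 5*J) = 8 - 5*J)
q*G(6, -6) - 156 = -11*(8 - 5*6) - 156 = -11*(8 - 30) - 156 = -11*(-22) - 156 = 242 - 156 = 86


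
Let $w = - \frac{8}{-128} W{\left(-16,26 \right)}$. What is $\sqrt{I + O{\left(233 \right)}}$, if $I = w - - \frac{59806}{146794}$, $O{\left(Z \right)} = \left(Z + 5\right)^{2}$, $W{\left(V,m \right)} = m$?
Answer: $\frac{\sqrt{4882543231872826}}{293588} \approx 238.0$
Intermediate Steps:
$O{\left(Z \right)} = \left(5 + Z\right)^{2}$
$w = \frac{13}{8}$ ($w = - \frac{8}{-128} \cdot 26 = \left(-8\right) \left(- \frac{1}{128}\right) 26 = \frac{1}{16} \cdot 26 = \frac{13}{8} \approx 1.625$)
$I = \frac{1193385}{587176}$ ($I = \frac{13}{8} - - \frac{59806}{146794} = \frac{13}{8} - \left(-59806\right) \frac{1}{146794} = \frac{13}{8} - - \frac{29903}{73397} = \frac{13}{8} + \frac{29903}{73397} = \frac{1193385}{587176} \approx 2.0324$)
$\sqrt{I + O{\left(233 \right)}} = \sqrt{\frac{1193385}{587176} + \left(5 + 233\right)^{2}} = \sqrt{\frac{1193385}{587176} + 238^{2}} = \sqrt{\frac{1193385}{587176} + 56644} = \sqrt{\frac{33261190729}{587176}} = \frac{\sqrt{4882543231872826}}{293588}$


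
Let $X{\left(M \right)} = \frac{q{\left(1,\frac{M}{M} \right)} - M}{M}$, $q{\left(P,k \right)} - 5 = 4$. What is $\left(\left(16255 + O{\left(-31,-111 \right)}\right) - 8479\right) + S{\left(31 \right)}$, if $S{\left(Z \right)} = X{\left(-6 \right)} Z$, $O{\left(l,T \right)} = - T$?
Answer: $\frac{15619}{2} \approx 7809.5$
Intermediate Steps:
$q{\left(P,k \right)} = 9$ ($q{\left(P,k \right)} = 5 + 4 = 9$)
$X{\left(M \right)} = \frac{9 - M}{M}$
$S{\left(Z \right)} = - \frac{5 Z}{2}$ ($S{\left(Z \right)} = \frac{9 - -6}{-6} Z = - \frac{9 + 6}{6} Z = \left(- \frac{1}{6}\right) 15 Z = - \frac{5 Z}{2}$)
$\left(\left(16255 + O{\left(-31,-111 \right)}\right) - 8479\right) + S{\left(31 \right)} = \left(\left(16255 - -111\right) - 8479\right) - \frac{155}{2} = \left(\left(16255 + 111\right) - 8479\right) - \frac{155}{2} = \left(16366 - 8479\right) - \frac{155}{2} = 7887 - \frac{155}{2} = \frac{15619}{2}$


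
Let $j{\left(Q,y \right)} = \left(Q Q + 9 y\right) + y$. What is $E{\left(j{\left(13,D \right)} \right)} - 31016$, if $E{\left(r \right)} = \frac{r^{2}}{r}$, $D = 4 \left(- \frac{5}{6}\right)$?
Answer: $- \frac{92641}{3} \approx -30880.0$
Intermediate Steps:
$D = - \frac{10}{3}$ ($D = 4 \left(\left(-5\right) \frac{1}{6}\right) = 4 \left(- \frac{5}{6}\right) = - \frac{10}{3} \approx -3.3333$)
$j{\left(Q,y \right)} = Q^{2} + 10 y$ ($j{\left(Q,y \right)} = \left(Q^{2} + 9 y\right) + y = Q^{2} + 10 y$)
$E{\left(r \right)} = r$
$E{\left(j{\left(13,D \right)} \right)} - 31016 = \left(13^{2} + 10 \left(- \frac{10}{3}\right)\right) - 31016 = \left(169 - \frac{100}{3}\right) - 31016 = \frac{407}{3} - 31016 = - \frac{92641}{3}$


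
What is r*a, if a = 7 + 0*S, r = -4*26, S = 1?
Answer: -728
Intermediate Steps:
r = -104
a = 7 (a = 7 + 0*1 = 7 + 0 = 7)
r*a = -104*7 = -728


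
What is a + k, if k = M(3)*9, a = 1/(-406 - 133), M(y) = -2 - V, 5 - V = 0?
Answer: -33958/539 ≈ -63.002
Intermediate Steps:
V = 5 (V = 5 - 1*0 = 5 + 0 = 5)
M(y) = -7 (M(y) = -2 - 1*5 = -2 - 5 = -7)
a = -1/539 (a = 1/(-539) = -1/539 ≈ -0.0018553)
k = -63 (k = -7*9 = -63)
a + k = -1/539 - 63 = -33958/539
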